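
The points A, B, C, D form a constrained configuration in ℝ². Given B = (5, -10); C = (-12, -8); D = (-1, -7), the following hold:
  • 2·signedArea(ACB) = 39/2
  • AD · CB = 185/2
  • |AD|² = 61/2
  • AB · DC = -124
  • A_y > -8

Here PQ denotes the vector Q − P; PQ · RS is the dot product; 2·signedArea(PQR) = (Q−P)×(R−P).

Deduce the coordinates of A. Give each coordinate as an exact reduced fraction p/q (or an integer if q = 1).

A = (-13/2, -15/2)

1. A_x = -13/2  [2·signedArea(ACB) = 39/2 ∩ AD · CB = 185/2]
2. A_y = -15/2  [2·signedArea(ACB) = 39/2 ∩ AD · CB = 185/2]
   → A = (-13/2, -15/2)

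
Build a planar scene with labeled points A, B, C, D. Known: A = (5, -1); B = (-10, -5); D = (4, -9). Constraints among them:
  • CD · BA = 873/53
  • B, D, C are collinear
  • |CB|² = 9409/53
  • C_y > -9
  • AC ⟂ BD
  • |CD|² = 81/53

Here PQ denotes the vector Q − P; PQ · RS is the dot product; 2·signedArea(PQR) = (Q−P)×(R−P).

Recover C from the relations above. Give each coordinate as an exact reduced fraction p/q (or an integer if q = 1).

1. C_x = 149/53  [B, D, C are collinear ∩ AC ⟂ BD]
2. C_y = -459/53  [B, D, C are collinear ∩ AC ⟂ BD]
   → C = (149/53, -459/53)

C = (149/53, -459/53)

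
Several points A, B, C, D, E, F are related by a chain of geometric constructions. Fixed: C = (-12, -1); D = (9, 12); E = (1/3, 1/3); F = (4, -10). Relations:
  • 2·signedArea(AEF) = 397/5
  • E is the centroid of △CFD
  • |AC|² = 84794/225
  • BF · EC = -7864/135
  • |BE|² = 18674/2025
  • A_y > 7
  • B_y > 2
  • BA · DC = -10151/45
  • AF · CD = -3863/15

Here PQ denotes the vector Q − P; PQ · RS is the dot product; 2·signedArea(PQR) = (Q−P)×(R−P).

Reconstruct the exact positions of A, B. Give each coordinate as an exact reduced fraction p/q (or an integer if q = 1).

1. A_x = 83/15  [AF · CD = -3863/15 ∩ 2·signedArea(AEF) = 397/5]
2. A_y = 22/3  [AF · CD = -3863/15 ∩ 2·signedArea(AEF) = 397/5]
   → A = (83/15, 22/3)
3. B_x = -92/45  [BA · DC = -10151/45 ∩ BF · EC = -7864/135]
4. B_y = 20/9  [BA · DC = -10151/45 ∩ BF · EC = -7864/135]
   → B = (-92/45, 20/9)

A = (83/15, 22/3)
B = (-92/45, 20/9)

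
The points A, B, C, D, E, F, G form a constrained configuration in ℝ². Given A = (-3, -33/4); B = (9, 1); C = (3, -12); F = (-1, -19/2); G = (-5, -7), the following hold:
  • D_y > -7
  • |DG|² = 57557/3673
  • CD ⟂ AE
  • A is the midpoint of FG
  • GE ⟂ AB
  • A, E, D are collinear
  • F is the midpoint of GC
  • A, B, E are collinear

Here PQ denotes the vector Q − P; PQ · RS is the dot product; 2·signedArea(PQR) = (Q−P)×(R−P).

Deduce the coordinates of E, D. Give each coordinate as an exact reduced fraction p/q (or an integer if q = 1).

1. E_x = -13407/3673  [A, B, E are collinear ∩ GE ⟂ AB]
2. E_y = -32143/3673  [A, B, E are collinear ∩ GE ⟂ AB]
   → E = (-13407/3673, -32143/3673)
3. D_x = -3855/3673  [A, E, D are collinear ∩ CD ⟂ AE]
4. D_y = -24780/3673  [A, E, D are collinear ∩ CD ⟂ AE]
   → D = (-3855/3673, -24780/3673)

D = (-3855/3673, -24780/3673)
E = (-13407/3673, -32143/3673)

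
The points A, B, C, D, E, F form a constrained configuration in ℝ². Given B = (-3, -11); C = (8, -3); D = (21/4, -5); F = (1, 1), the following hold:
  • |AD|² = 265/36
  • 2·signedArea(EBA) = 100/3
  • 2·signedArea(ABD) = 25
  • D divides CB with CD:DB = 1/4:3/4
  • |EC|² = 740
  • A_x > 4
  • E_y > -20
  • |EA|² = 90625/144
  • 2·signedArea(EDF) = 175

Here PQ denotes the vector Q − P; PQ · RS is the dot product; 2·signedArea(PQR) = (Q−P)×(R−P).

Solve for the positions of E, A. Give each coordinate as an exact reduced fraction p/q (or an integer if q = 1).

1. A_x = 19/4  [line -6·x + 33/4·y + 191/4 = 0 ∩ |AD|² = 265/36]
2. A_y = -7/3  [line -6·x + 33/4·y + 191/4 = 0 ∩ |AD|² = 265/36]
   → A = (19/4, -7/3)
3. E_x = -14  [2·signedArea(EDF) = 175 ∩ 2·signedArea(EBA) = 100/3]
4. E_y = -19  [2·signedArea(EDF) = 175 ∩ 2·signedArea(EBA) = 100/3]
   → E = (-14, -19)

A = (19/4, -7/3)
E = (-14, -19)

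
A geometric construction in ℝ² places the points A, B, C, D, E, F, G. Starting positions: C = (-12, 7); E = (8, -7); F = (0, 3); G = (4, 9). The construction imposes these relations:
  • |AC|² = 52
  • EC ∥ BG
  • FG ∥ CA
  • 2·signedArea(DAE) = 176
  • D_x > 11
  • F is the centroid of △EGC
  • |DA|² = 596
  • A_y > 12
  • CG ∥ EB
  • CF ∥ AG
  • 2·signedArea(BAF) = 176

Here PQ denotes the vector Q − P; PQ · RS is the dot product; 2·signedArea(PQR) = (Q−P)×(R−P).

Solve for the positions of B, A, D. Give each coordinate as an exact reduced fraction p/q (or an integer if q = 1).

A = (-8, 13)
B = (24, -5)
D = (12, -1)

1. B_x = 24  [EC ∥ BG ∩ CG ∥ EB]
2. B_y = -5  [EC ∥ BG ∩ CG ∥ EB]
   → B = (24, -5)
3. A_x = -8  [CF ∥ AG ∩ FG ∥ CA]
4. A_y = 13  [CF ∥ AG ∩ FG ∥ CA]
   → A = (-8, 13)
5. D_x = 12  [line 20·x + 16·y + -224 = 0 ∩ |DA|² = 596]
6. D_y = -1  [line 20·x + 16·y + -224 = 0 ∩ |DA|² = 596]
   → D = (12, -1)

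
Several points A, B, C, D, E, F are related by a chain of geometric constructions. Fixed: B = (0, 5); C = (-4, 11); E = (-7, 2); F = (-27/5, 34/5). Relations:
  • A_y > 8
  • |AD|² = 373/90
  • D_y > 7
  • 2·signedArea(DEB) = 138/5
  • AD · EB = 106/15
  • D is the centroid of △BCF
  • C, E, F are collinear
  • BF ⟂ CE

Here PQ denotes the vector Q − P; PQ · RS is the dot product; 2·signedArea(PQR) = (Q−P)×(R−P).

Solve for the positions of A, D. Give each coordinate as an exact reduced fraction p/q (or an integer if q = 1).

1. D_x = -47/15  [D is the centroid of △BCF]
2. D_y = 38/5  [D is the centroid of △BCF]
   → D = (-47/15, 38/5)
3. A_x = -47/10  [line -7·x + -3·y + -31/5 = 0 ∩ |AD|² = 373/90]
4. A_y = 89/10  [line -7·x + -3·y + -31/5 = 0 ∩ |AD|² = 373/90]
   → A = (-47/10, 89/10)

A = (-47/10, 89/10)
D = (-47/15, 38/5)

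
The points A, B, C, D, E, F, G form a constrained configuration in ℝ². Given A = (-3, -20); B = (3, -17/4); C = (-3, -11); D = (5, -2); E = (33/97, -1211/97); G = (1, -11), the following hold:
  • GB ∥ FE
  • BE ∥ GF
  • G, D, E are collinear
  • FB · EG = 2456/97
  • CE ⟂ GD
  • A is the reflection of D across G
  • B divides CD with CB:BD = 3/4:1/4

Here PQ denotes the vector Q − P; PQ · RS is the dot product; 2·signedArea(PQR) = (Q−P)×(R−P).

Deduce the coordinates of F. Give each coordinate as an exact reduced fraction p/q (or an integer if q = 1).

1. F_x = -161/97  [GB ∥ FE ∩ BE ∥ GF]
2. F_y = -7463/388  [GB ∥ FE ∩ BE ∥ GF]
   → F = (-161/97, -7463/388)

F = (-161/97, -7463/388)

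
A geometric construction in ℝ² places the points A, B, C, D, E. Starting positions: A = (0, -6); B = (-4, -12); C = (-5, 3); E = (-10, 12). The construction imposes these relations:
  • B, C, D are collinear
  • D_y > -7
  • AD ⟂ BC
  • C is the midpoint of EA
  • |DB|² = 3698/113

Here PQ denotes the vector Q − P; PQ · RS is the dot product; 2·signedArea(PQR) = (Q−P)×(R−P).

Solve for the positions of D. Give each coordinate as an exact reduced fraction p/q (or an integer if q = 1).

1. D_x = -495/113  [B, C, D are collinear ∩ AD ⟂ BC]
2. D_y = -711/113  [B, C, D are collinear ∩ AD ⟂ BC]
   → D = (-495/113, -711/113)

D = (-495/113, -711/113)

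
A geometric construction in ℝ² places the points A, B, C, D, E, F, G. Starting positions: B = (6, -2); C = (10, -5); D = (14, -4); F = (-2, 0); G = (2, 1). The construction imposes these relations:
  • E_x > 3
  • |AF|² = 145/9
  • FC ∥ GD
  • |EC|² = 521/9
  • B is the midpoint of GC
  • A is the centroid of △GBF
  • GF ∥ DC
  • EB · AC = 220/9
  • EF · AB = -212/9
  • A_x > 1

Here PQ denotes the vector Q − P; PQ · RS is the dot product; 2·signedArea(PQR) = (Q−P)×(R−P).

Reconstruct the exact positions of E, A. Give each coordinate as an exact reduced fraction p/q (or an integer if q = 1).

1. A_x = 2  [A is the centroid of △GBF]
2. A_y = -1/3  [A is the centroid of △GBF]
   → A = (2, -1/3)
3. E_x = 10/3  [EF · AB = -212/9 ∩ EB · AC = 220/9]
4. E_y = -4/3  [EF · AB = -212/9 ∩ EB · AC = 220/9]
   → E = (10/3, -4/3)

A = (2, -1/3)
E = (10/3, -4/3)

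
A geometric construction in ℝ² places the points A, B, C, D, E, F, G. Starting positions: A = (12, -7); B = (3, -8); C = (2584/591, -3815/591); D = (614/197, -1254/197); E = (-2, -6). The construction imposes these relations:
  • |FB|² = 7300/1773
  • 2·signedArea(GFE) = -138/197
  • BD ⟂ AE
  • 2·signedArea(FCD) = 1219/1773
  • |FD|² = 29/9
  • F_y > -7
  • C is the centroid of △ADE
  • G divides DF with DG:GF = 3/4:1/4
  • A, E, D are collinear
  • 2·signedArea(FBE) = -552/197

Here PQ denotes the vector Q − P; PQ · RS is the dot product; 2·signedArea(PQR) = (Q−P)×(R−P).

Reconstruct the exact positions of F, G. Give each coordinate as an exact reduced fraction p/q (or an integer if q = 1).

1. F_x = 811/591  [2·signedArea(FBE) = -552/197 ∩ 2·signedArea(FCD) = 1219/1773]
2. F_y = -4012/591  [2·signedArea(FBE) = -552/197 ∩ 2·signedArea(FCD) = 1219/1773]
   → F = (811/591, -4012/591)
3. G_x = 1425/788  [G divides DF with DG:GF = 3/4:1/4]
4. G_y = -2633/394  [G divides DF with DG:GF = 3/4:1/4]
   → G = (1425/788, -2633/394)

F = (811/591, -4012/591)
G = (1425/788, -2633/394)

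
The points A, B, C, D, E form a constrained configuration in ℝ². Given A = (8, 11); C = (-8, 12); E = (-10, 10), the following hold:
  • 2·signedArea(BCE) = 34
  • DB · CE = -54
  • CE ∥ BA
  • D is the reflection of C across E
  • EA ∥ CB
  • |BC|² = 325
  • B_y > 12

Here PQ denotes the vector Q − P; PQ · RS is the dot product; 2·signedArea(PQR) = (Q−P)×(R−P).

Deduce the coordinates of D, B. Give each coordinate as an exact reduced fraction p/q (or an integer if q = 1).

1. D_x = -12  [D is the reflection of C across E]
2. D_y = 8  [D is the reflection of C across E]
   → D = (-12, 8)
3. B_x = 10  [CE ∥ BA ∩ EA ∥ CB]
4. B_y = 13  [CE ∥ BA ∩ EA ∥ CB]
   → B = (10, 13)

B = (10, 13)
D = (-12, 8)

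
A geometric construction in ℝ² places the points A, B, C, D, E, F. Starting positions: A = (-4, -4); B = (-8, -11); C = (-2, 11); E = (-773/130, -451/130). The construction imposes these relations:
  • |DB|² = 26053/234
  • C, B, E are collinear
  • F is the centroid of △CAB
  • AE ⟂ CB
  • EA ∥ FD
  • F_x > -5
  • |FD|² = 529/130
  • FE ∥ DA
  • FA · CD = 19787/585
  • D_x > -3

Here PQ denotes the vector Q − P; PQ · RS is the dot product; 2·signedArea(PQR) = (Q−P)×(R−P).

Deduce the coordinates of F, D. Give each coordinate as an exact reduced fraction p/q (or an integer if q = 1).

1. F_x = -14/3  [F is the centroid of △CAB]
2. F_y = -4/3  [F is the centroid of △CAB]
   → F = (-14/3, -4/3)
3. D_x = -1061/390  [FE ∥ DA ∩ EA ∥ FD]
4. D_y = -727/390  [FE ∥ DA ∩ EA ∥ FD]
   → D = (-1061/390, -727/390)

D = (-1061/390, -727/390)
F = (-14/3, -4/3)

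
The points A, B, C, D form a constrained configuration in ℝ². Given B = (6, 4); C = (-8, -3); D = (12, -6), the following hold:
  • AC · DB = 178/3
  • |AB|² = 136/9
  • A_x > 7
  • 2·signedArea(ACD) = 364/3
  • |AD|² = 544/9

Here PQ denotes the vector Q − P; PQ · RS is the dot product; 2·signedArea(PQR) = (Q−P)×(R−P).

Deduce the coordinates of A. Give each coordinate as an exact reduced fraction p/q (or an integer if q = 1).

A = (8, 2/3)

1. A_x = 8  [AC · DB = 178/3 ∩ 2·signedArea(ACD) = 364/3]
2. A_y = 2/3  [AC · DB = 178/3 ∩ 2·signedArea(ACD) = 364/3]
   → A = (8, 2/3)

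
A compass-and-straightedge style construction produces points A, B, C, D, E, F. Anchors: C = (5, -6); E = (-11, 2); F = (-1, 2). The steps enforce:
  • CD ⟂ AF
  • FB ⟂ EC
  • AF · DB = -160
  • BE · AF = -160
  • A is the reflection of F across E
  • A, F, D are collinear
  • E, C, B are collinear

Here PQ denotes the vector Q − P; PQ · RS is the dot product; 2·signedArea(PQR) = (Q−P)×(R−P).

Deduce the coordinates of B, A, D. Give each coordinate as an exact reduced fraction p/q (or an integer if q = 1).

A = (-21, 2)
B = (-3, -2)
D = (5, 2)

1. B_x = -3  [E, C, B are collinear ∩ FB ⟂ EC]
2. B_y = -2  [E, C, B are collinear ∩ FB ⟂ EC]
   → B = (-3, -2)
3. A_x = -21  [A is the reflection of F across E]
4. A_y = 2  [A is the reflection of F across E]
   → A = (-21, 2)
5. D_x = 5  [A, F, D are collinear ∩ CD ⟂ AF]
6. D_y = 2  [A, F, D are collinear ∩ CD ⟂ AF]
   → D = (5, 2)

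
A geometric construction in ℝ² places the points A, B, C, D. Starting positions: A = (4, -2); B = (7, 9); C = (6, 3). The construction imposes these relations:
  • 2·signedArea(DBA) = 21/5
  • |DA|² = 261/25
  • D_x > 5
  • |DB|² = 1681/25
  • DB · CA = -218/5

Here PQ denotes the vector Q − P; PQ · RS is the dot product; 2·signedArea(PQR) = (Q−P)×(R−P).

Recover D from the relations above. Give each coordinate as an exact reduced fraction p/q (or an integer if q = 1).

1. D_x = 26/5  [DB · CA = -218/5 ∩ 2·signedArea(DBA) = 21/5]
2. D_y = 1  [DB · CA = -218/5 ∩ 2·signedArea(DBA) = 21/5]
   → D = (26/5, 1)

D = (26/5, 1)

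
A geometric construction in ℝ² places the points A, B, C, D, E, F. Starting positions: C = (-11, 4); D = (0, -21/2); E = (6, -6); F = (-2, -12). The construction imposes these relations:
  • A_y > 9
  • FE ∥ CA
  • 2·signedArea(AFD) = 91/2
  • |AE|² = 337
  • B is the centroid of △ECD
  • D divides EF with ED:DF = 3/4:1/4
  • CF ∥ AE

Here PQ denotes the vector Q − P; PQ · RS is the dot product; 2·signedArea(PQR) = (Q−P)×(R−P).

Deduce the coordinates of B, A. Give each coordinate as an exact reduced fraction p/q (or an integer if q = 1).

A = (-3, 10)
B = (-5/3, -25/6)

1. B_x = -5/3  [B is the centroid of △ECD]
2. B_y = -25/6  [B is the centroid of △ECD]
   → B = (-5/3, -25/6)
3. A_x = -3  [CF ∥ AE ∩ FE ∥ CA]
4. A_y = 10  [CF ∥ AE ∩ FE ∥ CA]
   → A = (-3, 10)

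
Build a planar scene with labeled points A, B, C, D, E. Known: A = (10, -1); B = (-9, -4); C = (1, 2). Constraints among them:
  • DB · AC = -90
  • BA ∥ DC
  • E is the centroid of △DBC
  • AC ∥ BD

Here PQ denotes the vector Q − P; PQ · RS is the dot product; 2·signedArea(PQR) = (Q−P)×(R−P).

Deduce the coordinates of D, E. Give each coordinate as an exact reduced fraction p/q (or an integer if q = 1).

1. D_x = -18  [BA ∥ DC ∩ AC ∥ BD]
2. D_y = -1  [BA ∥ DC ∩ AC ∥ BD]
   → D = (-18, -1)
3. E_x = -26/3  [E is the centroid of △DBC]
4. E_y = -1  [E is the centroid of △DBC]
   → E = (-26/3, -1)

D = (-18, -1)
E = (-26/3, -1)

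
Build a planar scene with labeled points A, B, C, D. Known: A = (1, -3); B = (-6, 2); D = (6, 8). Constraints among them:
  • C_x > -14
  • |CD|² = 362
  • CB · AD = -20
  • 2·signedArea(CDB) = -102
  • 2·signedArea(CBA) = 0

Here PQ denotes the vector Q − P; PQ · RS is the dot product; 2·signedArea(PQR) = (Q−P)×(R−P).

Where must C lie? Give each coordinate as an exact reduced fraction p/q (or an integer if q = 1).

C = (-13, 7)

1. C_x = -13  [2·signedArea(CBA) = 0 ∩ CB · AD = -20]
2. C_y = 7  [2·signedArea(CBA) = 0 ∩ CB · AD = -20]
   → C = (-13, 7)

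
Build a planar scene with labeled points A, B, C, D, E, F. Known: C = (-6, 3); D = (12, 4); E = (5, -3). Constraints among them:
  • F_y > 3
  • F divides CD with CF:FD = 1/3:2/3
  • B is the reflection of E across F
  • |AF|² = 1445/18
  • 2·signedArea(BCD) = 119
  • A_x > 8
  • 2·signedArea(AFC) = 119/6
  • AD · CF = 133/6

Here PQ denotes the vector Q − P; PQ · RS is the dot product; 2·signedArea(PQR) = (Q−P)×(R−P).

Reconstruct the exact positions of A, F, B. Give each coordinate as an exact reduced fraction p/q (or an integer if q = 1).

1. F_x = 0  [F divides CD with CF:FD = 1/3:2/3]
2. F_y = 10/3  [F divides CD with CF:FD = 1/3:2/3]
   → F = (0, 10/3)
3. B_x = -5  [B is the reflection of E across F]
4. B_y = 29/3  [B is the reflection of E across F]
   → B = (-5, 29/3)
5. A_x = 17/2  [2·signedArea(AFC) = 119/6 ∩ AD · CF = 133/6]
6. A_y = 1/2  [2·signedArea(AFC) = 119/6 ∩ AD · CF = 133/6]
   → A = (17/2, 1/2)

A = (17/2, 1/2)
B = (-5, 29/3)
F = (0, 10/3)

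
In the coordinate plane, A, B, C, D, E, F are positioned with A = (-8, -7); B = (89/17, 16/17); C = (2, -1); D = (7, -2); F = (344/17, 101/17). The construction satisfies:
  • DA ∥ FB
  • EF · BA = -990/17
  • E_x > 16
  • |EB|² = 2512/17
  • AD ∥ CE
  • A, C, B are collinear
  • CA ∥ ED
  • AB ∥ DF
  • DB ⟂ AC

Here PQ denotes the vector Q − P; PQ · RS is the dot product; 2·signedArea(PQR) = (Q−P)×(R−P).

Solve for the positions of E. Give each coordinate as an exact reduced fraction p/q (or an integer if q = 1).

1. E_x = 17  [CA ∥ ED ∩ AD ∥ CE]
2. E_y = 4  [CA ∥ ED ∩ AD ∥ CE]
   → E = (17, 4)

E = (17, 4)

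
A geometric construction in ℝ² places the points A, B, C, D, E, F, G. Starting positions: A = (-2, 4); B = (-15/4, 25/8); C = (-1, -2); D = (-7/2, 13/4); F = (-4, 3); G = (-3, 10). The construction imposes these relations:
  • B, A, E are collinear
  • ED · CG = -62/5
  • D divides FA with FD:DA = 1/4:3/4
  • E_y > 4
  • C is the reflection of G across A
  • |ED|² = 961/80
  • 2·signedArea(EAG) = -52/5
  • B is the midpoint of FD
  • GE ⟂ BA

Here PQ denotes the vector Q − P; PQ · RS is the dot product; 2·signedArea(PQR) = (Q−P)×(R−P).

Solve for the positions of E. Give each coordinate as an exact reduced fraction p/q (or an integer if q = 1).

1. E_x = -2/5  [B, A, E are collinear ∩ GE ⟂ BA]
2. E_y = 24/5  [B, A, E are collinear ∩ GE ⟂ BA]
   → E = (-2/5, 24/5)

E = (-2/5, 24/5)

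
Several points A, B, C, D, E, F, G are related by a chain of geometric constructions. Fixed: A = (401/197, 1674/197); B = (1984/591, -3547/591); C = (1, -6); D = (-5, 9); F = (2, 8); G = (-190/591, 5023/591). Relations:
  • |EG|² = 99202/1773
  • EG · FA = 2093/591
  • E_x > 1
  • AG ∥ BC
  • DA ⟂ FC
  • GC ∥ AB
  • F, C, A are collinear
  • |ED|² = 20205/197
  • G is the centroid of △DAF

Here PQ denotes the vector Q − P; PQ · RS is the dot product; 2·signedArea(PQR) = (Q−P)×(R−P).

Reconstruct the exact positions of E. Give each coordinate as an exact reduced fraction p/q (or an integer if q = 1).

E = (299/197, 246/197)

1. E_x = 299/197  [line -7/197·x + -98/197·y + 133/197 = 0 ∩ |EG|² = 99202/1773]
2. E_y = 246/197  [line -7/197·x + -98/197·y + 133/197 = 0 ∩ |EG|² = 99202/1773]
   → E = (299/197, 246/197)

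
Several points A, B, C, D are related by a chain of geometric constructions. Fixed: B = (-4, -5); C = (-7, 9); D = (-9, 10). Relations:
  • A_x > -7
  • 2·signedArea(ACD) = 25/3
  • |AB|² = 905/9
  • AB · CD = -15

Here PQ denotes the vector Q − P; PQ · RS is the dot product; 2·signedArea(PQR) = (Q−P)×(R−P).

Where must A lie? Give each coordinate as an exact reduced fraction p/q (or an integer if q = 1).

A = (-20/3, 14/3)

1. A_x = -20/3  [AB · CD = -15 ∩ 2·signedArea(ACD) = 25/3]
2. A_y = 14/3  [AB · CD = -15 ∩ 2·signedArea(ACD) = 25/3]
   → A = (-20/3, 14/3)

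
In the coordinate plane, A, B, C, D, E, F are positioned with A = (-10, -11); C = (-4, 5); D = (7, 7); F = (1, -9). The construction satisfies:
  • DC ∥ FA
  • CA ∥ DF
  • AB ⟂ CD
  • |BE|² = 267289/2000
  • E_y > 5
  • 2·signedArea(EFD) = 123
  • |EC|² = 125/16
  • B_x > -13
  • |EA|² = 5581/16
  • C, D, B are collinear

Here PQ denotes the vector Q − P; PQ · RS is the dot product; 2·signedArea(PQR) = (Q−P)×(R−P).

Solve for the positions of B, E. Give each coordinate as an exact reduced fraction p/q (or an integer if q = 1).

1. B_x = -1578/125  [C, D, B are collinear ∩ AB ⟂ CD]
2. B_y = 429/125  [C, D, B are collinear ∩ AB ⟂ CD]
   → B = (-1578/125, 429/125)
3. E_x = -5/4  [line -16·x + 6·y + -53 = 0 ∩ |EA|² = 5581/16]
4. E_y = 11/2  [line -16·x + 6·y + -53 = 0 ∩ |EA|² = 5581/16]
   → E = (-5/4, 11/2)

B = (-1578/125, 429/125)
E = (-5/4, 11/2)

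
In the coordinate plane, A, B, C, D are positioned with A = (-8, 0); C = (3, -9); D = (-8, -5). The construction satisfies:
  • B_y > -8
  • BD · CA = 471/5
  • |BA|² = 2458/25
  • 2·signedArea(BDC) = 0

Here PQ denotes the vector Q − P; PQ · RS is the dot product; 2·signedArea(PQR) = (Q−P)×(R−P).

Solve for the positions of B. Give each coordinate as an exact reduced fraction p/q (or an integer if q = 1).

1. B_x = -7/5  [2·signedArea(BDC) = 0 ∩ BD · CA = 471/5]
2. B_y = -37/5  [2·signedArea(BDC) = 0 ∩ BD · CA = 471/5]
   → B = (-7/5, -37/5)

B = (-7/5, -37/5)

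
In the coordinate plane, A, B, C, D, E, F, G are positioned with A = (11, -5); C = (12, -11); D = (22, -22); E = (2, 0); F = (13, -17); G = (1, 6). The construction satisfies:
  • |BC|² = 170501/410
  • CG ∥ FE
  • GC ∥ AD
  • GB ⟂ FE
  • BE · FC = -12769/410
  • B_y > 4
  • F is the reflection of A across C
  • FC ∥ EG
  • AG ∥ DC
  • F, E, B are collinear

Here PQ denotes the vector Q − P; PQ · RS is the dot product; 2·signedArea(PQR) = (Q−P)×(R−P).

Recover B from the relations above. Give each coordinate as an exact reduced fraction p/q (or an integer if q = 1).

1. B_x = -423/410  [F, E, B are collinear ∩ GB ⟂ FE]
2. B_y = 1921/410  [F, E, B are collinear ∩ GB ⟂ FE]
   → B = (-423/410, 1921/410)

B = (-423/410, 1921/410)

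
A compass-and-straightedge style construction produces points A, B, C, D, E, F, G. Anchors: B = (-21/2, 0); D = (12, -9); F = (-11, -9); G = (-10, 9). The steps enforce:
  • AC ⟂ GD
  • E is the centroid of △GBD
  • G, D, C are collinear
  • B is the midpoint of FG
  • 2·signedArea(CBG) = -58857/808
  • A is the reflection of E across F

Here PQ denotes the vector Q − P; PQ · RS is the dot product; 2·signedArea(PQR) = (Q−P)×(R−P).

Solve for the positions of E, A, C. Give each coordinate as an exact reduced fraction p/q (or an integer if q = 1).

A = (-115/6, -18)
C = (-2737/1212, 1077/404)
E = (-17/6, 0)

1. E_x = -17/6  [E is the centroid of △GBD]
2. E_y = 0  [E is the centroid of △GBD]
   → E = (-17/6, 0)
3. A_x = -115/6  [A is the reflection of E across F]
4. A_y = -18  [A is the reflection of E across F]
   → A = (-115/6, -18)
5. C_x = -2737/1212  [G, D, C are collinear ∩ AC ⟂ GD]
6. C_y = 1077/404  [G, D, C are collinear ∩ AC ⟂ GD]
   → C = (-2737/1212, 1077/404)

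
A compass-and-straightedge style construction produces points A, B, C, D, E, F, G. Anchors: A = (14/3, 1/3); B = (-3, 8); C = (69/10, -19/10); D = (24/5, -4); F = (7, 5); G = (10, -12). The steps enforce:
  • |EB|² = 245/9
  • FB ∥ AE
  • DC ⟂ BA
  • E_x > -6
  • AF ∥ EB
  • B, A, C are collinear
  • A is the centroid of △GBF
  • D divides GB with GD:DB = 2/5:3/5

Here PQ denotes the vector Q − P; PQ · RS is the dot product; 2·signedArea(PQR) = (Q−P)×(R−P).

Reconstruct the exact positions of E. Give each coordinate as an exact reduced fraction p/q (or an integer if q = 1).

E = (-16/3, 10/3)

1. E_x = -16/3  [AF ∥ EB ∩ FB ∥ AE]
2. E_y = 10/3  [AF ∥ EB ∩ FB ∥ AE]
   → E = (-16/3, 10/3)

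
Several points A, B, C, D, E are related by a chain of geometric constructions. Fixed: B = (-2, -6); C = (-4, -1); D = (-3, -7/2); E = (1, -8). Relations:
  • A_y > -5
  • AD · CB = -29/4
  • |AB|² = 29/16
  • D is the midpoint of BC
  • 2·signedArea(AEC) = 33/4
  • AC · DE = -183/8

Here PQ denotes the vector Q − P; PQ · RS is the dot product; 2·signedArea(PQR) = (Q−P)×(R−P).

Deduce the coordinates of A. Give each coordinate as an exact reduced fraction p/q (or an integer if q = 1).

1. A_x = -5/2  [AD · CB = -29/4 ∩ AC · DE = -183/8]
2. A_y = -19/4  [AD · CB = -29/4 ∩ AC · DE = -183/8]
   → A = (-5/2, -19/4)

A = (-5/2, -19/4)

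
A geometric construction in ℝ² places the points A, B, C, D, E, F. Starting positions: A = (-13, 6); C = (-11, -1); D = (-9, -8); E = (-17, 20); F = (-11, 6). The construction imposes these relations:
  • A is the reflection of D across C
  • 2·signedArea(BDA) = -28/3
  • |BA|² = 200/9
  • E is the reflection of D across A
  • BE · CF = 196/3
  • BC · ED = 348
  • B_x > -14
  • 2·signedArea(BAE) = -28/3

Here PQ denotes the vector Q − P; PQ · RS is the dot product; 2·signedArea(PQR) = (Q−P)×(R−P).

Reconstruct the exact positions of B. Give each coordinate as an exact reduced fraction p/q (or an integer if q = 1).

B = (-41/3, 32/3)

1. B_x = -41/3  [BC · ED = 348 ∩ BE · CF = 196/3]
2. B_y = 32/3  [BC · ED = 348 ∩ BE · CF = 196/3]
   → B = (-41/3, 32/3)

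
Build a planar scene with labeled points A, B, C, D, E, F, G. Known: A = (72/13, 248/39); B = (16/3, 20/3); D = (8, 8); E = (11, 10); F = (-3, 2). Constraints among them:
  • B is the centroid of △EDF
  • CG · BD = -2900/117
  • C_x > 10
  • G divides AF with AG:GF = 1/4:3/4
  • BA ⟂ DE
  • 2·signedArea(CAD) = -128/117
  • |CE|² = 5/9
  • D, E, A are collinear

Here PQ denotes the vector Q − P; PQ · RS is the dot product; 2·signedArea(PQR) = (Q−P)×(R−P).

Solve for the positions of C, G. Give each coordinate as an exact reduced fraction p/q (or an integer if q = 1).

1. G_x = 177/52  [G divides AF with AG:GF = 1/4:3/4]
2. G_y = 137/26  [G divides AF with AG:GF = 1/4:3/4]
   → G = (177/52, 137/26)
3. C_x = 32/3  [CG · BD = -2900/117 ∩ 2·signedArea(CAD) = -128/117]
4. C_y = 28/3  [CG · BD = -2900/117 ∩ 2·signedArea(CAD) = -128/117]
   → C = (32/3, 28/3)

C = (32/3, 28/3)
G = (177/52, 137/26)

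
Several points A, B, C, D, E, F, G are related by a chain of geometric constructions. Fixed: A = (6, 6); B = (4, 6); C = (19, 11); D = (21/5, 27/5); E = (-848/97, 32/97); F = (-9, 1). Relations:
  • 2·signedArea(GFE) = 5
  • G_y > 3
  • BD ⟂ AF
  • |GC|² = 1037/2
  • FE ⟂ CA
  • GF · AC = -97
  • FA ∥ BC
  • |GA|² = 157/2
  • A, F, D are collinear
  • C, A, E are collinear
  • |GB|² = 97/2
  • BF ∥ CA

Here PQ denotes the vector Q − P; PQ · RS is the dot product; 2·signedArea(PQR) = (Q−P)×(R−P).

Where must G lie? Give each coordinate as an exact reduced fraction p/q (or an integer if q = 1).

1. G_x = -5/2  [line 65/97·x + 25/97·y + 75/97 = 0 ∩ |GC|² = 1037/2]
2. G_y = 7/2  [line 65/97·x + 25/97·y + 75/97 = 0 ∩ |GC|² = 1037/2]
   → G = (-5/2, 7/2)

G = (-5/2, 7/2)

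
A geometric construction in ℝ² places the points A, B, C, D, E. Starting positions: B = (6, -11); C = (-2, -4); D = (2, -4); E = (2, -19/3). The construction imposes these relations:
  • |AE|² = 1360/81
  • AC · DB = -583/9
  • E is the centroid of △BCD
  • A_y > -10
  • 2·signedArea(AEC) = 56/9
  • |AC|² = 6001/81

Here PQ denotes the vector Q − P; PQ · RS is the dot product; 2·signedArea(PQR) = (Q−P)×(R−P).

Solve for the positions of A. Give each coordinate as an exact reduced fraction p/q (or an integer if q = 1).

1. A_x = 14/3  [2·signedArea(AEC) = 56/9 ∩ AC · DB = -583/9]
2. A_y = -85/9  [2·signedArea(AEC) = 56/9 ∩ AC · DB = -583/9]
   → A = (14/3, -85/9)

A = (14/3, -85/9)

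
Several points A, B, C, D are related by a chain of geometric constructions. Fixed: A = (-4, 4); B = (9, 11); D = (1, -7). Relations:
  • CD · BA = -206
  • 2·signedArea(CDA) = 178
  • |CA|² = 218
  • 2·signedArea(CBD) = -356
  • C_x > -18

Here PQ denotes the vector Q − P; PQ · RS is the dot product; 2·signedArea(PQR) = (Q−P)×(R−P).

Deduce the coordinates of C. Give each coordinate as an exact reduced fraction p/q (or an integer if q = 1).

1. C_x = -17  [CD · BA = -206 ∩ 2·signedArea(CDA) = 178]
2. C_y = -3  [CD · BA = -206 ∩ 2·signedArea(CDA) = 178]
   → C = (-17, -3)

C = (-17, -3)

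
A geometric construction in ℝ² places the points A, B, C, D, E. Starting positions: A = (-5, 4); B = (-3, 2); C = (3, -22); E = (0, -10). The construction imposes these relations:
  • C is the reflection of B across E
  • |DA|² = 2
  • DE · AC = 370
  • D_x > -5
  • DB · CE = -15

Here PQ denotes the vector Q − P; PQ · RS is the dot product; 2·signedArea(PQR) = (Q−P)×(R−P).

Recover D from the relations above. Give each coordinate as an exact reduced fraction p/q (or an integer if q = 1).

D = (-4, 3)

1. D_x = -4  [DE · AC = 370 ∩ DB · CE = -15]
2. D_y = 3  [DE · AC = 370 ∩ DB · CE = -15]
   → D = (-4, 3)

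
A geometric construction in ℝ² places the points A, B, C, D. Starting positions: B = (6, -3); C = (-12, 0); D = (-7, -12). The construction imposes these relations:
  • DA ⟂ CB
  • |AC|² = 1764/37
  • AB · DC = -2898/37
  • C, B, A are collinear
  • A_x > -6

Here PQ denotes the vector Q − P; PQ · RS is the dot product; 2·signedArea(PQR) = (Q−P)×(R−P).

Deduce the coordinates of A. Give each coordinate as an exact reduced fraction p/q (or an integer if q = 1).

1. A_x = -192/37  [C, B, A are collinear ∩ DA ⟂ CB]
2. A_y = -42/37  [C, B, A are collinear ∩ DA ⟂ CB]
   → A = (-192/37, -42/37)

A = (-192/37, -42/37)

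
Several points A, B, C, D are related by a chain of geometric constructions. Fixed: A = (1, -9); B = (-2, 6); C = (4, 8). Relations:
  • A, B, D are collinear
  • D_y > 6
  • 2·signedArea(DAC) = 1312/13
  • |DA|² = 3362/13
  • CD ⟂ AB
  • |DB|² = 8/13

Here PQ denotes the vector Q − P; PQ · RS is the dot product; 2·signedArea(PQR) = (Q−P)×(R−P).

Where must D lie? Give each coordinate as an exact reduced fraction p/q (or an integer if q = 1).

1. D_x = -28/13  [A, B, D are collinear ∩ CD ⟂ AB]
2. D_y = 88/13  [A, B, D are collinear ∩ CD ⟂ AB]
   → D = (-28/13, 88/13)

D = (-28/13, 88/13)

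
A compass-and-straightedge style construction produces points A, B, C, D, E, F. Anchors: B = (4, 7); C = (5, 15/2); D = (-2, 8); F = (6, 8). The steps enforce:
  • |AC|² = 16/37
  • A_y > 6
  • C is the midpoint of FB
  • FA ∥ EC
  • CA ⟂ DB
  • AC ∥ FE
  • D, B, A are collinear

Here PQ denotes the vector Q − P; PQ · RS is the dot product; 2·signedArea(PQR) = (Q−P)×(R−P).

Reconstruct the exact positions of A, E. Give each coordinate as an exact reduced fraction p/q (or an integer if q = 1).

1. A_x = 181/37  [D, B, A are collinear ∩ CA ⟂ DB]
2. A_y = 507/74  [D, B, A are collinear ∩ CA ⟂ DB]
   → A = (181/37, 507/74)
3. E_x = 226/37  [FA ∥ EC ∩ AC ∥ FE]
4. E_y = 320/37  [FA ∥ EC ∩ AC ∥ FE]
   → E = (226/37, 320/37)

A = (181/37, 507/74)
E = (226/37, 320/37)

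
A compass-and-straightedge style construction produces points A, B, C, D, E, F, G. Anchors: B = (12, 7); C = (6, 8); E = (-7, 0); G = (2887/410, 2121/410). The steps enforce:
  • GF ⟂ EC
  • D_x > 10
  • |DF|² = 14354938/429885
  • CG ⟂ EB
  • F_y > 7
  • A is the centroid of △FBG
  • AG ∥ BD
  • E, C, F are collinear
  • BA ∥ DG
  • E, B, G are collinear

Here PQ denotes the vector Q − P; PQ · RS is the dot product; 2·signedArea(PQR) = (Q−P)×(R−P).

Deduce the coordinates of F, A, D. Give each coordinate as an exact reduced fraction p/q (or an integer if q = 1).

A = (1171919/143295, 379475/57318)
D = (622651/57318, 795667/143295)
F = (524807/95530, 367236/47765)

1. F_x = 524807/95530  [E, C, F are collinear ∩ GF ⟂ EC]
2. F_y = 367236/47765  [E, C, F are collinear ∩ GF ⟂ EC]
   → F = (524807/95530, 367236/47765)
3. A_x = 1171919/143295  [A is the centroid of △FBG]
4. A_y = 379475/57318  [A is the centroid of △FBG]
   → A = (1171919/143295, 379475/57318)
5. D_x = 622651/57318  [BA ∥ DG ∩ AG ∥ BD]
6. D_y = 795667/143295  [BA ∥ DG ∩ AG ∥ BD]
   → D = (622651/57318, 795667/143295)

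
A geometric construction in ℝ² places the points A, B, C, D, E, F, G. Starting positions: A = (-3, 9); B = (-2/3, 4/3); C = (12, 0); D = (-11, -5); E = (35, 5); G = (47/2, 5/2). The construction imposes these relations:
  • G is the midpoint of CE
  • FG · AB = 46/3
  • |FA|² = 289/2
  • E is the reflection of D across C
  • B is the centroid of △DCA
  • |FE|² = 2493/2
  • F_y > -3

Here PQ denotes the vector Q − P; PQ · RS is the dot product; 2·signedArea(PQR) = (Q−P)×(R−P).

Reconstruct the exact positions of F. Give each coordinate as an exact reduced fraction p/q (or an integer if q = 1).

F = (1/2, -5/2)

1. F_x = 1/2  [line -7/3·x + 23/3·y + 61/3 = 0 ∩ |FA|² = 289/2]
2. F_y = -5/2  [line -7/3·x + 23/3·y + 61/3 = 0 ∩ |FA|² = 289/2]
   → F = (1/2, -5/2)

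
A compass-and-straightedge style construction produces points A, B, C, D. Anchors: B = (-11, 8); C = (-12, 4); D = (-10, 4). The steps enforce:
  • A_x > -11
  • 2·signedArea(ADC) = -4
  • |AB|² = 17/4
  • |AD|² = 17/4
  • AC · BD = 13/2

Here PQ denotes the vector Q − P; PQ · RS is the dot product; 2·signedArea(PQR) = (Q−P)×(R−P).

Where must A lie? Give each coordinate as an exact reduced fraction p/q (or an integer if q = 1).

A = (-21/2, 6)

1. A_x = -21/2  [AC · BD = 13/2 ∩ 2·signedArea(ADC) = -4]
2. A_y = 6  [AC · BD = 13/2 ∩ 2·signedArea(ADC) = -4]
   → A = (-21/2, 6)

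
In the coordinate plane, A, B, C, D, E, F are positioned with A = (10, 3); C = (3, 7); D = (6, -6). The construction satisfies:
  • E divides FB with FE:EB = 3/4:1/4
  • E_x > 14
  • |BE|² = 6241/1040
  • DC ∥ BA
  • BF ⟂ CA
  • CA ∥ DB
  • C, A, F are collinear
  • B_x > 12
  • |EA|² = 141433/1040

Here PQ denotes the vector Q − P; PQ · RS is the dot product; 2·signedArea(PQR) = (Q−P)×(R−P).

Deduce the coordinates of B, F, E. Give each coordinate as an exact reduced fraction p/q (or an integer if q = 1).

1. B_x = 13  [DC ∥ BA ∩ CA ∥ DB]
2. B_y = -10  [DC ∥ BA ∩ CA ∥ DB]
   → B = (13, -10)
3. F_x = 1161/65  [C, A, F are collinear ∩ BF ⟂ CA]
4. F_y = -97/65  [C, A, F are collinear ∩ BF ⟂ CA]
   → F = (1161/65, -97/65)
5. E_x = 924/65  [E divides FB with FE:EB = 3/4:1/4]
6. E_y = -2047/260  [E divides FB with FE:EB = 3/4:1/4]
   → E = (924/65, -2047/260)

B = (13, -10)
E = (924/65, -2047/260)
F = (1161/65, -97/65)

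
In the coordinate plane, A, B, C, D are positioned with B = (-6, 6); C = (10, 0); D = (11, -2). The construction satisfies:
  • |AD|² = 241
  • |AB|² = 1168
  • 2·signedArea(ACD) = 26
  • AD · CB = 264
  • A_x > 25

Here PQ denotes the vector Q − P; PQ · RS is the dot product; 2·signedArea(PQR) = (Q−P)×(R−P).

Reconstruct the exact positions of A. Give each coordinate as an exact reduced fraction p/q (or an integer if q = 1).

A = (26, -6)

1. A_x = 26  [2·signedArea(ACD) = 26 ∩ AD · CB = 264]
2. A_y = -6  [2·signedArea(ACD) = 26 ∩ AD · CB = 264]
   → A = (26, -6)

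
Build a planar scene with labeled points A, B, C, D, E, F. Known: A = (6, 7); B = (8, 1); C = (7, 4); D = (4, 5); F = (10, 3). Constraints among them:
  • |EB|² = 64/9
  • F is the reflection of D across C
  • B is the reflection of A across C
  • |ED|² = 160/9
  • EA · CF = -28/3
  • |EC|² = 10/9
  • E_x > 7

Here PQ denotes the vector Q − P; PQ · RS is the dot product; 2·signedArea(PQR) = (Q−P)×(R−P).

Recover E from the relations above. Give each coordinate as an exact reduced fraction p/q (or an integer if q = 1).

E = (8, 11/3)

1. E_x = 8  [line -3·x + 1·y + 61/3 = 0 ∩ |EB|² = 64/9]
2. E_y = 11/3  [line -3·x + 1·y + 61/3 = 0 ∩ |EB|² = 64/9]
   → E = (8, 11/3)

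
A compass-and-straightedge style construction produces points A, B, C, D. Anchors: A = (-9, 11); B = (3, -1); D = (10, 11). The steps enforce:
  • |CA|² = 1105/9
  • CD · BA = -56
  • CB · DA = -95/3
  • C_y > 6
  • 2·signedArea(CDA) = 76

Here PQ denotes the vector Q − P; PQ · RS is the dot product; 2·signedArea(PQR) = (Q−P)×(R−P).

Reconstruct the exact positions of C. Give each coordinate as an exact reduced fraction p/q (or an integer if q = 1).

C = (4/3, 7)

1. C_x = 4/3  [CD · BA = -56 ∩ 2·signedArea(CDA) = 76]
2. C_y = 7  [CD · BA = -56 ∩ 2·signedArea(CDA) = 76]
   → C = (4/3, 7)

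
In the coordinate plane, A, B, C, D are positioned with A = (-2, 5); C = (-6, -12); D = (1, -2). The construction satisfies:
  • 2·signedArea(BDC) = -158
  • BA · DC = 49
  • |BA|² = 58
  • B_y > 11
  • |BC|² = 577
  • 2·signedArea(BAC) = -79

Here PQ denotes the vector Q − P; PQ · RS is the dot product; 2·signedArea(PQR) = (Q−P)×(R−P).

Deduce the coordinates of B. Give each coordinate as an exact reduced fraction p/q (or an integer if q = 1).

1. B_x = -5  [2·signedArea(BAC) = -79 ∩ BA · DC = 49]
2. B_y = 12  [2·signedArea(BAC) = -79 ∩ BA · DC = 49]
   → B = (-5, 12)

B = (-5, 12)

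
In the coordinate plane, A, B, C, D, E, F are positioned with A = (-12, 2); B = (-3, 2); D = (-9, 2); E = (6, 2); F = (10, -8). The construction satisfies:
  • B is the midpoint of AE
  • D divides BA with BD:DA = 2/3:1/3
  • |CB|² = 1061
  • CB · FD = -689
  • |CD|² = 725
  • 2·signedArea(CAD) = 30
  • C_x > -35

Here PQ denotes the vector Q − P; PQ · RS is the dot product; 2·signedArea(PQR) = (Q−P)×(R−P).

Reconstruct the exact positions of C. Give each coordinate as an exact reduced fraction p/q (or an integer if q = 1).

1. C_x = -34  [2·signedArea(CAD) = 30 ∩ CB · FD = -689]
2. C_y = 12  [2·signedArea(CAD) = 30 ∩ CB · FD = -689]
   → C = (-34, 12)

C = (-34, 12)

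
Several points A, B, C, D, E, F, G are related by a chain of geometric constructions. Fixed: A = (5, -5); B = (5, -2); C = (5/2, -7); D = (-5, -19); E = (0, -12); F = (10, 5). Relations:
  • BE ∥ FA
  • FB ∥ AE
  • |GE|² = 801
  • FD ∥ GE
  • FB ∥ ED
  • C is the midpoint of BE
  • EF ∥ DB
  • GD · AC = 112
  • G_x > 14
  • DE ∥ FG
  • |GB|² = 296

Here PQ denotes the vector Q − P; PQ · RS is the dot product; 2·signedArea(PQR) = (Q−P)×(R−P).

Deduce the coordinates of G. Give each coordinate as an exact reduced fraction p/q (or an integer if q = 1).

1. G_x = 15  [FD ∥ GE ∩ DE ∥ FG]
2. G_y = 12  [FD ∥ GE ∩ DE ∥ FG]
   → G = (15, 12)

G = (15, 12)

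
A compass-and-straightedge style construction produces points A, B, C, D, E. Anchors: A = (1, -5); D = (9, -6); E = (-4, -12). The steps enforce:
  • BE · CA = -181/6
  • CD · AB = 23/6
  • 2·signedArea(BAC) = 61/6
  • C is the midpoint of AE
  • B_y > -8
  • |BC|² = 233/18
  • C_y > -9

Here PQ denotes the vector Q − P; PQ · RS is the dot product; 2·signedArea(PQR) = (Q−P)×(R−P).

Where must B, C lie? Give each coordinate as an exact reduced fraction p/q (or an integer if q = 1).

1. C_x = -3/2  [C is the midpoint of AE]
2. C_y = -17/2  [C is the midpoint of AE]
   → C = (-3/2, -17/2)
3. B_x = 2  [2·signedArea(BAC) = 61/6 ∩ BE · CA = -181/6]
4. B_y = -23/3  [2·signedArea(BAC) = 61/6 ∩ BE · CA = -181/6]
   → B = (2, -23/3)

B = (2, -23/3)
C = (-3/2, -17/2)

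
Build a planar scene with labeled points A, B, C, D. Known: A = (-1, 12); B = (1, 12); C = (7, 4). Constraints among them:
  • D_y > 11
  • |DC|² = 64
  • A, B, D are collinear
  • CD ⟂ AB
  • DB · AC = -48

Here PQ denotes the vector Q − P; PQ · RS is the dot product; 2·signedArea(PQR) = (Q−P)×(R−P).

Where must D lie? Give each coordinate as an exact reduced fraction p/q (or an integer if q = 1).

D = (7, 12)

1. D_x = 7  [A, B, D are collinear ∩ CD ⟂ AB]
2. D_y = 12  [A, B, D are collinear ∩ CD ⟂ AB]
   → D = (7, 12)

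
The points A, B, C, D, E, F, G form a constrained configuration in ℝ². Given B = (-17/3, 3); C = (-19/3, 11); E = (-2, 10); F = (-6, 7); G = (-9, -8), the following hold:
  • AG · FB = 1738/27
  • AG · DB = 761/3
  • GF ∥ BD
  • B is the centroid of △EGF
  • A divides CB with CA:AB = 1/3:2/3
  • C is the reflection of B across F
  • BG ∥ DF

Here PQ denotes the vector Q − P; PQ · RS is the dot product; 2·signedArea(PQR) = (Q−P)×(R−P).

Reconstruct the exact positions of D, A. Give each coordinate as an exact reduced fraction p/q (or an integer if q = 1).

A = (-55/9, 25/3)
D = (-8/3, 18)

1. D_x = -8/3  [BG ∥ DF ∩ GF ∥ BD]
2. D_y = 18  [BG ∥ DF ∩ GF ∥ BD]
   → D = (-8/3, 18)
3. A_x = -55/9  [A divides CB with CA:AB = 1/3:2/3]
4. A_y = 25/3  [A divides CB with CA:AB = 1/3:2/3]
   → A = (-55/9, 25/3)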